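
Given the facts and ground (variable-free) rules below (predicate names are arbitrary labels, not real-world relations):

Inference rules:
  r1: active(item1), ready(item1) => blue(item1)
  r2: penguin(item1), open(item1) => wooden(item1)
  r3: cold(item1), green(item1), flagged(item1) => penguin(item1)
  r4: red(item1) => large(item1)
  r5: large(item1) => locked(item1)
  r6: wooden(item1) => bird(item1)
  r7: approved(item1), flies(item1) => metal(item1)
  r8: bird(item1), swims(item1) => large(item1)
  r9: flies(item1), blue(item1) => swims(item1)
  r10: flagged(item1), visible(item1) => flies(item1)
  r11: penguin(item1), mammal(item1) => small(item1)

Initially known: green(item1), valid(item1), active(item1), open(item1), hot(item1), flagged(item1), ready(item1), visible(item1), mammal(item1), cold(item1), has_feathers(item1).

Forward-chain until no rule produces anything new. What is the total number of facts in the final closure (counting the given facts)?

Round 1: r1 [active(item1), ready(item1) => blue(item1)]; r3 [cold(item1), green(item1), flagged(item1) => penguin(item1)]; r10 [flagged(item1), visible(item1) => flies(item1)]. Adds blue(item1), penguin(item1), flies(item1).
Round 2: r2 [penguin(item1), open(item1) => wooden(item1)]; r9 [flies(item1), blue(item1) => swims(item1)]; r11 [penguin(item1), mammal(item1) => small(item1)]. Adds wooden(item1), swims(item1), small(item1).
Round 3: r6 [wooden(item1) => bird(item1)]. Adds bird(item1).
Round 4: r8 [bird(item1), swims(item1) => large(item1)]. Adds large(item1).
Round 5: r5 [large(item1) => locked(item1)]. Adds locked(item1).
Closure: {active(item1), bird(item1), blue(item1), cold(item1), flagged(item1), flies(item1), green(item1), has_feathers(item1), hot(item1), large(item1), locked(item1), mammal(item1), open(item1), penguin(item1), ready(item1), small(item1), swims(item1), valid(item1), visible(item1), wooden(item1)} — 20 facts.

20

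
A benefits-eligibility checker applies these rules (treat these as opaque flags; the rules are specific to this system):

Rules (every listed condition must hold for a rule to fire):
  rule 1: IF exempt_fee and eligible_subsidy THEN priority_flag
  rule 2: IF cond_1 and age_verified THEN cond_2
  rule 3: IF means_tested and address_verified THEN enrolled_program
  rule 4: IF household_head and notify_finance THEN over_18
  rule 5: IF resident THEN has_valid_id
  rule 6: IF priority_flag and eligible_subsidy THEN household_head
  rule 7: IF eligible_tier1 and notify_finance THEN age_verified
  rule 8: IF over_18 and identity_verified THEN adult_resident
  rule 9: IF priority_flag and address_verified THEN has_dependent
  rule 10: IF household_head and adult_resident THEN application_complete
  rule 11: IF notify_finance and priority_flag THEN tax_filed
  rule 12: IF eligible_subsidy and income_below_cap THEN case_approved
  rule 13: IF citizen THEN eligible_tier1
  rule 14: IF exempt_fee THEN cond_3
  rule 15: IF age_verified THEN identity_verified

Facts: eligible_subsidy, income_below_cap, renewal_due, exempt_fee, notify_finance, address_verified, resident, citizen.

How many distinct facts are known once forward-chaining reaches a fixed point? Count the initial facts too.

21

Round 1: rule 1 [IF exempt_fee and eligible_subsidy THEN priority_flag]; rule 5 [IF resident THEN has_valid_id]; rule 12 [IF eligible_subsidy and income_below_cap THEN case_approved]; rule 13 [IF citizen THEN eligible_tier1]; rule 14 [IF exempt_fee THEN cond_3]. Adds priority_flag, has_valid_id, case_approved, eligible_tier1, cond_3.
Round 2: rule 6 [IF priority_flag and eligible_subsidy THEN household_head]; rule 7 [IF eligible_tier1 and notify_finance THEN age_verified]; rule 9 [IF priority_flag and address_verified THEN has_dependent]; rule 11 [IF notify_finance and priority_flag THEN tax_filed]. Adds household_head, age_verified, has_dependent, tax_filed.
Round 3: rule 4 [IF household_head and notify_finance THEN over_18]; rule 15 [IF age_verified THEN identity_verified]. Adds over_18, identity_verified.
Round 4: rule 8 [IF over_18 and identity_verified THEN adult_resident]. Adds adult_resident.
Round 5: rule 10 [IF household_head and adult_resident THEN application_complete]. Adds application_complete.
Closure: {address_verified, adult_resident, age_verified, application_complete, case_approved, citizen, cond_3, eligible_subsidy, eligible_tier1, exempt_fee, has_dependent, has_valid_id, household_head, identity_verified, income_below_cap, notify_finance, over_18, priority_flag, renewal_due, resident, tax_filed} — 21 facts.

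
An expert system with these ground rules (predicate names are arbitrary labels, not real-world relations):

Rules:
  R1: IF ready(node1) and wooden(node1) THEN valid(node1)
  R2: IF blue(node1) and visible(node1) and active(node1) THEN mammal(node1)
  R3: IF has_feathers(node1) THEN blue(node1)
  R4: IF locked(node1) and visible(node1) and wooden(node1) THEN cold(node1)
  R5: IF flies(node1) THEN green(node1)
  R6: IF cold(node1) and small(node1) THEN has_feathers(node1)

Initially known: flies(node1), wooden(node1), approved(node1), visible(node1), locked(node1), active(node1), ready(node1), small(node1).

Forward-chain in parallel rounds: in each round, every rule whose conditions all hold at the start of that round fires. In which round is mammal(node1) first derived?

4

Round 1: R1 [IF ready(node1) and wooden(node1) THEN valid(node1)]; R4 [IF locked(node1) and visible(node1) and wooden(node1) THEN cold(node1)]; R5 [IF flies(node1) THEN green(node1)]. New: valid(node1), cold(node1), green(node1).
Round 2: R6 [IF cold(node1) and small(node1) THEN has_feathers(node1)]. New: has_feathers(node1).
Round 3: R3 [IF has_feathers(node1) THEN blue(node1)]. New: blue(node1).
Round 4: R2 [IF blue(node1) and visible(node1) and active(node1) THEN mammal(node1)]. New: mammal(node1).
mammal(node1) first appears in round 4.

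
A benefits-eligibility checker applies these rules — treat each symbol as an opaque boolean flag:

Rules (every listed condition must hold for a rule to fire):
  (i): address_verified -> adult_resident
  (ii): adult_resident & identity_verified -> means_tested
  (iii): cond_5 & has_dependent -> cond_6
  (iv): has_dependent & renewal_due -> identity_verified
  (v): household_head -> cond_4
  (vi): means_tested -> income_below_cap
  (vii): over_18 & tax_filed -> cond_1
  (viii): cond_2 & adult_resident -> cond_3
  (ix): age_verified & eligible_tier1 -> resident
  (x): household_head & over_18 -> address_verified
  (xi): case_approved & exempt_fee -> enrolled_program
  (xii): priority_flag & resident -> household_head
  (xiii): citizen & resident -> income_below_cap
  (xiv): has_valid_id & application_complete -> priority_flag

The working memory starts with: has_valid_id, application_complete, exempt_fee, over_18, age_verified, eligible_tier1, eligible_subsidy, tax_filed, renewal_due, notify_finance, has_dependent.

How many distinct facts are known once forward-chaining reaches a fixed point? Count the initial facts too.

21

Round 1 — (iv), (vii), (ix), (xiv), derive identity_verified, cond_1, resident, priority_flag.
Round 2 — (xii), derive household_head.
Round 3 — (v), (x), derive cond_4, address_verified.
Round 4 — (i), derive adult_resident.
Round 5 — (ii), derive means_tested.
Round 6 — (vi), derive income_below_cap.
Closure: {address_verified, adult_resident, age_verified, application_complete, cond_1, cond_4, eligible_subsidy, eligible_tier1, exempt_fee, has_dependent, has_valid_id, household_head, identity_verified, income_below_cap, means_tested, notify_finance, over_18, priority_flag, renewal_due, resident, tax_filed} — 21 facts.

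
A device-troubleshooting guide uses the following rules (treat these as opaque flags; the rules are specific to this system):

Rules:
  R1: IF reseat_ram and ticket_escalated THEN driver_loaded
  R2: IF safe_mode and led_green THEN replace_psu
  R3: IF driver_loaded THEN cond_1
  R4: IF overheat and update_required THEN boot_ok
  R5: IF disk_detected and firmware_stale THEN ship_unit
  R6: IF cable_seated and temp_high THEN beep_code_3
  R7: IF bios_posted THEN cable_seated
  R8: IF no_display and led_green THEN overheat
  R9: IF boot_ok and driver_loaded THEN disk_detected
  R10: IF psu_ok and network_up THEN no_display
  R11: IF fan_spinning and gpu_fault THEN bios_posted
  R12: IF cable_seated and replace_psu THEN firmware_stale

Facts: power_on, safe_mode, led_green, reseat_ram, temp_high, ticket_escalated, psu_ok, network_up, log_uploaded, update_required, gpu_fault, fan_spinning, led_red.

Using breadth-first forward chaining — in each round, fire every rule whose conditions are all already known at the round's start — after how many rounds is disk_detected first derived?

Round 1: R1 [IF reseat_ram and ticket_escalated THEN driver_loaded]; R2 [IF safe_mode and led_green THEN replace_psu]; R10 [IF psu_ok and network_up THEN no_display]; R11 [IF fan_spinning and gpu_fault THEN bios_posted]. New: driver_loaded, replace_psu, no_display, bios_posted.
Round 2: R3 [IF driver_loaded THEN cond_1]; R7 [IF bios_posted THEN cable_seated]; R8 [IF no_display and led_green THEN overheat]. New: cond_1, cable_seated, overheat.
Round 3: R4 [IF overheat and update_required THEN boot_ok]; R6 [IF cable_seated and temp_high THEN beep_code_3]; R12 [IF cable_seated and replace_psu THEN firmware_stale]. New: boot_ok, beep_code_3, firmware_stale.
Round 4: R9 [IF boot_ok and driver_loaded THEN disk_detected]. New: disk_detected.
disk_detected first appears in round 4.

4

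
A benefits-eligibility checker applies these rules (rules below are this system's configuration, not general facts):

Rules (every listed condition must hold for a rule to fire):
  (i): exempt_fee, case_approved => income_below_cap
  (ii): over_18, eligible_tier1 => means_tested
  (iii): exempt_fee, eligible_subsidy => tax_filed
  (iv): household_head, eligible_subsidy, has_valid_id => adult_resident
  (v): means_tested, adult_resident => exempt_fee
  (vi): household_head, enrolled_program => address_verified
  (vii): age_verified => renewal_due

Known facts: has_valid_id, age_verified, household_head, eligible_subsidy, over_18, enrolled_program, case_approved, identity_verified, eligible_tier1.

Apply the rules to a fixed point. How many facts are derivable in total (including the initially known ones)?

Round 1 — (ii), (iv), (vi), (vii), derive means_tested, adult_resident, address_verified, renewal_due.
Round 2 — (v), derive exempt_fee.
Round 3 — (i), (iii), derive income_below_cap, tax_filed.
Closure: {address_verified, adult_resident, age_verified, case_approved, eligible_subsidy, eligible_tier1, enrolled_program, exempt_fee, has_valid_id, household_head, identity_verified, income_below_cap, means_tested, over_18, renewal_due, tax_filed} — 16 facts.

16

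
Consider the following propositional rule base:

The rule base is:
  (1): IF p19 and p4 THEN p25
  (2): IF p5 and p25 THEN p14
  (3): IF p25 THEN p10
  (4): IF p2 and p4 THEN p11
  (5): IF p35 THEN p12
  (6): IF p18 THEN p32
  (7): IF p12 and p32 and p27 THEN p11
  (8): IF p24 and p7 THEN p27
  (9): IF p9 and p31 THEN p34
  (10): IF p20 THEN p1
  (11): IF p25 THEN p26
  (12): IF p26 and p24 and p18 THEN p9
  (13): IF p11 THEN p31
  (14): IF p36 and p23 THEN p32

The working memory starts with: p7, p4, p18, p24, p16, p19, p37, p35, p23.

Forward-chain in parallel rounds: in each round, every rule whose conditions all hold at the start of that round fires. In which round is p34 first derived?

Round 1: (1) [IF p19 and p4 THEN p25]; (5) [IF p35 THEN p12]; (6) [IF p18 THEN p32]; (8) [IF p24 and p7 THEN p27]. New: p25, p12, p32, p27.
Round 2: (3) [IF p25 THEN p10]; (7) [IF p12 and p32 and p27 THEN p11]; (11) [IF p25 THEN p26]. New: p10, p11, p26.
Round 3: (12) [IF p26 and p24 and p18 THEN p9]; (13) [IF p11 THEN p31]. New: p9, p31.
Round 4: (9) [IF p9 and p31 THEN p34]. New: p34.
p34 first appears in round 4.

4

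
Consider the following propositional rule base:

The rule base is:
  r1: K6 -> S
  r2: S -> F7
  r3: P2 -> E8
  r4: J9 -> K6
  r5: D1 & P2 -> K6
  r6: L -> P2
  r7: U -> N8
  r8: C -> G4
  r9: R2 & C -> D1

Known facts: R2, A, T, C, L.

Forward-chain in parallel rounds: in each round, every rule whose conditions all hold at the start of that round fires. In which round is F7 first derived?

4

Round 1: r6 [L -> P2]; r8 [C -> G4]; r9 [R2 & C -> D1]. Adds P2, G4, D1.
Round 2: r3 [P2 -> E8]; r5 [D1 & P2 -> K6]. Adds E8, K6.
Round 3: r1 [K6 -> S]. Adds S.
Round 4: r2 [S -> F7]. Adds F7.
F7 first appears in round 4.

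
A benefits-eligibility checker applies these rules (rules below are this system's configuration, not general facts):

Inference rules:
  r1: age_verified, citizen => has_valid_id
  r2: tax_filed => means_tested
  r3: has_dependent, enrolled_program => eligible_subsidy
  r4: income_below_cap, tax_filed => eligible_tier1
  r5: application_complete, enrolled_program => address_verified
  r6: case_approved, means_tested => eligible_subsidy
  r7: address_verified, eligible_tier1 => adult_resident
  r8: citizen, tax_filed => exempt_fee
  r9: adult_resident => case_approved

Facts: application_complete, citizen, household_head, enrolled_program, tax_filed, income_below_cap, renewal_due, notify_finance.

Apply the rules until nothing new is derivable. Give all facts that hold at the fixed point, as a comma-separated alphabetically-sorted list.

address_verified, adult_resident, application_complete, case_approved, citizen, eligible_subsidy, eligible_tier1, enrolled_program, exempt_fee, household_head, income_below_cap, means_tested, notify_finance, renewal_due, tax_filed

Round 1 fires r2, r4, r5, r8, giving means_tested, eligible_tier1, address_verified, exempt_fee.
Round 2 fires r7, giving adult_resident.
Round 3 fires r9, giving case_approved.
Round 4 fires r6, giving eligible_subsidy.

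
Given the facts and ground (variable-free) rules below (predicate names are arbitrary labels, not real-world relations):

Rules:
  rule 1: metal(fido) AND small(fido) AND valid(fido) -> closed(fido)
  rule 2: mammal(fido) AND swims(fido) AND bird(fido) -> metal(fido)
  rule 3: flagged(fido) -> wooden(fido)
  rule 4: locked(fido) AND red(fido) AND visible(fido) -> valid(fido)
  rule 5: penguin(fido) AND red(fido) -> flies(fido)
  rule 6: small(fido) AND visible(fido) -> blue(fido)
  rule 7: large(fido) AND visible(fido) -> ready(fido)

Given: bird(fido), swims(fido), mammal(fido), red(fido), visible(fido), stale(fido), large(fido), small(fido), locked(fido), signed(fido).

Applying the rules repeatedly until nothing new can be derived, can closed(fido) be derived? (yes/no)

yes

Round 1 fires rule 2, rule 4, rule 6, rule 7, giving metal(fido), valid(fido), blue(fido), ready(fido).
Round 2 fires rule 1, giving closed(fido).
closed(fido) appears in round 2, so it is derivable.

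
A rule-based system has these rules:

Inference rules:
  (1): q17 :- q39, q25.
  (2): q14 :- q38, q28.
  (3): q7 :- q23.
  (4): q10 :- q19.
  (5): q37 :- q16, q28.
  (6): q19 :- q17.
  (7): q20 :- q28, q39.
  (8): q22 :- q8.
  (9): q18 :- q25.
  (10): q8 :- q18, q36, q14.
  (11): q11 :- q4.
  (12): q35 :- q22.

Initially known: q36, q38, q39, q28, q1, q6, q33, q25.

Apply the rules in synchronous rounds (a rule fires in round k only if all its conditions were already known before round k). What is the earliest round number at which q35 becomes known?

4

Round 1: (1) [q17 :- q39, q25.]; (2) [q14 :- q38, q28.]; (7) [q20 :- q28, q39.]; (9) [q18 :- q25.]. Adds q17, q14, q20, q18.
Round 2: (6) [q19 :- q17.]; (10) [q8 :- q18, q36, q14.]. Adds q19, q8.
Round 3: (4) [q10 :- q19.]; (8) [q22 :- q8.]. Adds q10, q22.
Round 4: (12) [q35 :- q22.]. Adds q35.
q35 first appears in round 4.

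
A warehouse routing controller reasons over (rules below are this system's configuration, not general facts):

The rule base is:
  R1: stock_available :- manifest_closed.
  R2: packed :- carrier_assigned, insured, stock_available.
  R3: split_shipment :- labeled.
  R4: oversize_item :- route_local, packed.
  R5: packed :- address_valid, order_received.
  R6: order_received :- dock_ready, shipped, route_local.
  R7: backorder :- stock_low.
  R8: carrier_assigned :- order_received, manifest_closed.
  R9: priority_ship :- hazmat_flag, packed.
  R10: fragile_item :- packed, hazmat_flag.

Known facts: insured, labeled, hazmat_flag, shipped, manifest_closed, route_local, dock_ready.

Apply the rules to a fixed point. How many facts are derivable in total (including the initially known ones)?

15

Round 1: R1 [stock_available :- manifest_closed.]; R3 [split_shipment :- labeled.]; R6 [order_received :- dock_ready, shipped, route_local.]. New: stock_available, split_shipment, order_received.
Round 2: R8 [carrier_assigned :- order_received, manifest_closed.]. New: carrier_assigned.
Round 3: R2 [packed :- carrier_assigned, insured, stock_available.]. New: packed.
Round 4: R4 [oversize_item :- route_local, packed.]; R9 [priority_ship :- hazmat_flag, packed.]; R10 [fragile_item :- packed, hazmat_flag.]. New: oversize_item, priority_ship, fragile_item.
Closure: {carrier_assigned, dock_ready, fragile_item, hazmat_flag, insured, labeled, manifest_closed, order_received, oversize_item, packed, priority_ship, route_local, shipped, split_shipment, stock_available} — 15 facts.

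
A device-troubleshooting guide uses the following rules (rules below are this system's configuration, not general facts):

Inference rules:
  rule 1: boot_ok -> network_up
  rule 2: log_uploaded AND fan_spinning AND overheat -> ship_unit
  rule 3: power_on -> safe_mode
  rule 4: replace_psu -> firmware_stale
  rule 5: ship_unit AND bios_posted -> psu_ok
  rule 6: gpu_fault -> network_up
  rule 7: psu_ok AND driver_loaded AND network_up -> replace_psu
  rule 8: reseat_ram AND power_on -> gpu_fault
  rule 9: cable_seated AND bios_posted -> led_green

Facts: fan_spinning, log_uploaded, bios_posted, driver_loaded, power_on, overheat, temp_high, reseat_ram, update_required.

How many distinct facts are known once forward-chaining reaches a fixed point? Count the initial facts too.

Round 1 — rule 2, rule 3, rule 8, derive ship_unit, safe_mode, gpu_fault.
Round 2 — rule 5, rule 6, derive psu_ok, network_up.
Round 3 — rule 7, derive replace_psu.
Round 4 — rule 4, derive firmware_stale.
Closure: {bios_posted, driver_loaded, fan_spinning, firmware_stale, gpu_fault, log_uploaded, network_up, overheat, power_on, psu_ok, replace_psu, reseat_ram, safe_mode, ship_unit, temp_high, update_required} — 16 facts.

16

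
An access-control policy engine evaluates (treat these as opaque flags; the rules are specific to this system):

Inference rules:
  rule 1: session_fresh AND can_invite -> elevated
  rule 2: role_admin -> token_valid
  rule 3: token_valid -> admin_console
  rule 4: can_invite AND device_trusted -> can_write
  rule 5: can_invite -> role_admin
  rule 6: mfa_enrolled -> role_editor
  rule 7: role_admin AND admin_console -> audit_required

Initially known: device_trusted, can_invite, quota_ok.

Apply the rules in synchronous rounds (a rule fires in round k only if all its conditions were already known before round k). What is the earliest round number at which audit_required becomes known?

4

Round 1: rule 4 [can_invite AND device_trusted -> can_write]; rule 5 [can_invite -> role_admin]. New: can_write, role_admin.
Round 2: rule 2 [role_admin -> token_valid]. New: token_valid.
Round 3: rule 3 [token_valid -> admin_console]. New: admin_console.
Round 4: rule 7 [role_admin AND admin_console -> audit_required]. New: audit_required.
audit_required first appears in round 4.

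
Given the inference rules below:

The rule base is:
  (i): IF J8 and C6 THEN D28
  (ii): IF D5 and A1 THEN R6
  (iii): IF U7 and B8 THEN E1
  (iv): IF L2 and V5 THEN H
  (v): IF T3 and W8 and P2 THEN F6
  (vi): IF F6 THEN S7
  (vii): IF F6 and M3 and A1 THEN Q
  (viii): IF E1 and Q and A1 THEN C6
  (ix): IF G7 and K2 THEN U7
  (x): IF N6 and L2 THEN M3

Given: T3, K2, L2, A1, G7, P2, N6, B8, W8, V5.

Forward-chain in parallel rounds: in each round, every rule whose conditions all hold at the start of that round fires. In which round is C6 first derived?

3

[1] (iv) [IF L2 and V5 THEN H]; (v) [IF T3 and W8 and P2 THEN F6]; (ix) [IF G7 and K2 THEN U7]; (x) [IF N6 and L2 THEN M3]. ⇒ new: H, F6, U7, M3.
[2] (iii) [IF U7 and B8 THEN E1]; (vi) [IF F6 THEN S7]; (vii) [IF F6 and M3 and A1 THEN Q]. ⇒ new: E1, S7, Q.
[3] (viii) [IF E1 and Q and A1 THEN C6]. ⇒ new: C6.
C6 first appears in round 3.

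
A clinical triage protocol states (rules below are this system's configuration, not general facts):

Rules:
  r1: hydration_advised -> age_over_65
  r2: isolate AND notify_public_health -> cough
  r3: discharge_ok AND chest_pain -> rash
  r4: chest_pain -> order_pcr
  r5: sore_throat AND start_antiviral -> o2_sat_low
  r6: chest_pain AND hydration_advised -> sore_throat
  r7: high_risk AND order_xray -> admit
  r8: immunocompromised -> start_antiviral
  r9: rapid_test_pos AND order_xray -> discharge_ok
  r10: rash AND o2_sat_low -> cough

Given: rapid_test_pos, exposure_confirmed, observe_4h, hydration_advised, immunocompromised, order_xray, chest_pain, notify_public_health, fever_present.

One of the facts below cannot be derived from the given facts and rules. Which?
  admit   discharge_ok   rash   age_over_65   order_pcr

admit

Round 1: r1 [hydration_advised -> age_over_65]; r4 [chest_pain -> order_pcr]; r6 [chest_pain AND hydration_advised -> sore_throat]; r8 [immunocompromised -> start_antiviral]; r9 [rapid_test_pos AND order_xray -> discharge_ok]. New: age_over_65, order_pcr, sore_throat, start_antiviral, discharge_ok.
Round 2: r3 [discharge_ok AND chest_pain -> rash]; r5 [sore_throat AND start_antiviral -> o2_sat_low]. New: rash, o2_sat_low.
Round 3: r10 [rash AND o2_sat_low -> cough]. New: cough.
Derived: discharge_ok (round 1), rash (round 2), age_over_65 (round 1), order_pcr (round 1). admit never appears in any round.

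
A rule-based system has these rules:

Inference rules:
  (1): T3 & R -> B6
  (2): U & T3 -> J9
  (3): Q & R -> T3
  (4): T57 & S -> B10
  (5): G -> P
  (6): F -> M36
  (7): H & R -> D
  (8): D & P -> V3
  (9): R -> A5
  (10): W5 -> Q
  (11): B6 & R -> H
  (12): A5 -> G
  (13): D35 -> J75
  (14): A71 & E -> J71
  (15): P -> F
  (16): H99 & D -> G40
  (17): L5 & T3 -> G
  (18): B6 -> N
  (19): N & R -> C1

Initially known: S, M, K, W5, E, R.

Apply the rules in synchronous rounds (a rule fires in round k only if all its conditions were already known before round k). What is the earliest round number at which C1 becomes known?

5

[1] (9) [R -> A5]; (10) [W5 -> Q]. ⇒ new: A5, Q.
[2] (3) [Q & R -> T3]; (12) [A5 -> G]. ⇒ new: T3, G.
[3] (1) [T3 & R -> B6]; (5) [G -> P]. ⇒ new: B6, P.
[4] (11) [B6 & R -> H]; (15) [P -> F]; (18) [B6 -> N]. ⇒ new: H, F, N.
[5] (6) [F -> M36]; (7) [H & R -> D]; (19) [N & R -> C1]. ⇒ new: M36, D, C1.
C1 first appears in round 5.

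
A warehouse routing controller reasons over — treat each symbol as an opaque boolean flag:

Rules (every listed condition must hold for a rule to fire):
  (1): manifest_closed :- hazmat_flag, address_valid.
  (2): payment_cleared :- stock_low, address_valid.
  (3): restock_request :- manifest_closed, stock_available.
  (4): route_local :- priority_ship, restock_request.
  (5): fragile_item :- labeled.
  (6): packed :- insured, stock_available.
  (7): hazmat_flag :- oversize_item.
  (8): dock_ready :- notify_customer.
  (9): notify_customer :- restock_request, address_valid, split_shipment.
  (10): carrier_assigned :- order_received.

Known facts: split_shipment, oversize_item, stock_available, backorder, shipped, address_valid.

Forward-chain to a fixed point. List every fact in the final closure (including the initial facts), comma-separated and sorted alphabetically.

Round 1 — (7), derive hazmat_flag.
Round 2 — (1), derive manifest_closed.
Round 3 — (3), derive restock_request.
Round 4 — (9), derive notify_customer.
Round 5 — (8), derive dock_ready.

address_valid, backorder, dock_ready, hazmat_flag, manifest_closed, notify_customer, oversize_item, restock_request, shipped, split_shipment, stock_available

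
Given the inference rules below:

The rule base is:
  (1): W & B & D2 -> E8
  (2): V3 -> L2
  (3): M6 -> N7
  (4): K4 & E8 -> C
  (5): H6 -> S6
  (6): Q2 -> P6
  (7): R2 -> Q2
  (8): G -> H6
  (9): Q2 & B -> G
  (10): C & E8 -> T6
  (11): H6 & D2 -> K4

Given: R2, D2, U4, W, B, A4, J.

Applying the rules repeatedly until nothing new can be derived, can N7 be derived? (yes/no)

no

Round 1: (1) [W & B & D2 -> E8]; (7) [R2 -> Q2]. Adds E8, Q2.
Round 2: (6) [Q2 -> P6]; (9) [Q2 & B -> G]. Adds P6, G.
Round 3: (8) [G -> H6]. Adds H6.
Round 4: (5) [H6 -> S6]; (11) [H6 & D2 -> K4]. Adds S6, K4.
Round 5: (4) [K4 & E8 -> C]. Adds C.
Round 6: (10) [C & E8 -> T6]. Adds T6.
Fixed point reached. N7 is concluded only by (3); (3) needs M6 (never derived).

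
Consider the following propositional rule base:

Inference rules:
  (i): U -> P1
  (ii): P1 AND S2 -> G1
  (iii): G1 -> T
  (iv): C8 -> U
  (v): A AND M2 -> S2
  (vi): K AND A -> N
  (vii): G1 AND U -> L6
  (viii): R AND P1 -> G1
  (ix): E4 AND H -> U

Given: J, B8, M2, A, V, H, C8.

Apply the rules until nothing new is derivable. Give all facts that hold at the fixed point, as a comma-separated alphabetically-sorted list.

A, B8, C8, G1, H, J, L6, M2, P1, S2, T, U, V

Round 1: (iv) [C8 -> U]; (v) [A AND M2 -> S2]. New: U, S2.
Round 2: (i) [U -> P1]. New: P1.
Round 3: (ii) [P1 AND S2 -> G1]. New: G1.
Round 4: (iii) [G1 -> T]; (vii) [G1 AND U -> L6]. New: T, L6.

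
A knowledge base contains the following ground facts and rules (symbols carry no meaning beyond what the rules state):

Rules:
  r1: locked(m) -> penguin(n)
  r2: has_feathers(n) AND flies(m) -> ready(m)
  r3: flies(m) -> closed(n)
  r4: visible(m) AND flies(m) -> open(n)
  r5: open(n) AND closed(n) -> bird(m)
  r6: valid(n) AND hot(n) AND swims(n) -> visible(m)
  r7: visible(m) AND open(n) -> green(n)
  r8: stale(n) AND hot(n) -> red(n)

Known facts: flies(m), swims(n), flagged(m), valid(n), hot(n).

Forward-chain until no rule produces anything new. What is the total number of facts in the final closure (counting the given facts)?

Round 1: r3 [flies(m) -> closed(n)]; r6 [valid(n) AND hot(n) AND swims(n) -> visible(m)]. Adds closed(n), visible(m).
Round 2: r4 [visible(m) AND flies(m) -> open(n)]. Adds open(n).
Round 3: r5 [open(n) AND closed(n) -> bird(m)]; r7 [visible(m) AND open(n) -> green(n)]. Adds bird(m), green(n).
Closure: {bird(m), closed(n), flagged(m), flies(m), green(n), hot(n), open(n), swims(n), valid(n), visible(m)} — 10 facts.

10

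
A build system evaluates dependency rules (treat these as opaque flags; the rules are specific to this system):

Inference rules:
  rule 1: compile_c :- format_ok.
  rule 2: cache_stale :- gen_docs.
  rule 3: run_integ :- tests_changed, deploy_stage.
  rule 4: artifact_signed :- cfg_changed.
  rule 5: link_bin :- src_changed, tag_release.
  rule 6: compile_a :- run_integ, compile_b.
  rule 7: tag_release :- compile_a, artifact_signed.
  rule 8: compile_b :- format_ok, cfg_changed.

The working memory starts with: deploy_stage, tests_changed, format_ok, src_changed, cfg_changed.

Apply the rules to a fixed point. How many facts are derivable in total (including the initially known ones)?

12

Round 1: rule 1 [compile_c :- format_ok.]; rule 3 [run_integ :- tests_changed, deploy_stage.]; rule 4 [artifact_signed :- cfg_changed.]; rule 8 [compile_b :- format_ok, cfg_changed.]. New: compile_c, run_integ, artifact_signed, compile_b.
Round 2: rule 6 [compile_a :- run_integ, compile_b.]. New: compile_a.
Round 3: rule 7 [tag_release :- compile_a, artifact_signed.]. New: tag_release.
Round 4: rule 5 [link_bin :- src_changed, tag_release.]. New: link_bin.
Closure: {artifact_signed, cfg_changed, compile_a, compile_b, compile_c, deploy_stage, format_ok, link_bin, run_integ, src_changed, tag_release, tests_changed} — 12 facts.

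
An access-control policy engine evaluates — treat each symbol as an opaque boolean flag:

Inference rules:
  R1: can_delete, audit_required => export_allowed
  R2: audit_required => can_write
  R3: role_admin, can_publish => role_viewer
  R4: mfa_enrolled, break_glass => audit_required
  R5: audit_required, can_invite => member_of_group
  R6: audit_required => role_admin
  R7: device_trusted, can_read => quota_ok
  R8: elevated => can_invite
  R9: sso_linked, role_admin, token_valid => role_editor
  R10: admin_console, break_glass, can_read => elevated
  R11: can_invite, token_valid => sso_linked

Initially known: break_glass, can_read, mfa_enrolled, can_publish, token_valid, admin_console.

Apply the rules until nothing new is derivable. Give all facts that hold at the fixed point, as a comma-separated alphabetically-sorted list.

admin_console, audit_required, break_glass, can_invite, can_publish, can_read, can_write, elevated, member_of_group, mfa_enrolled, role_admin, role_editor, role_viewer, sso_linked, token_valid

Round 1: R4 [mfa_enrolled, break_glass => audit_required]; R10 [admin_console, break_glass, can_read => elevated]. New: audit_required, elevated.
Round 2: R2 [audit_required => can_write]; R6 [audit_required => role_admin]; R8 [elevated => can_invite]. New: can_write, role_admin, can_invite.
Round 3: R3 [role_admin, can_publish => role_viewer]; R5 [audit_required, can_invite => member_of_group]; R11 [can_invite, token_valid => sso_linked]. New: role_viewer, member_of_group, sso_linked.
Round 4: R9 [sso_linked, role_admin, token_valid => role_editor]. New: role_editor.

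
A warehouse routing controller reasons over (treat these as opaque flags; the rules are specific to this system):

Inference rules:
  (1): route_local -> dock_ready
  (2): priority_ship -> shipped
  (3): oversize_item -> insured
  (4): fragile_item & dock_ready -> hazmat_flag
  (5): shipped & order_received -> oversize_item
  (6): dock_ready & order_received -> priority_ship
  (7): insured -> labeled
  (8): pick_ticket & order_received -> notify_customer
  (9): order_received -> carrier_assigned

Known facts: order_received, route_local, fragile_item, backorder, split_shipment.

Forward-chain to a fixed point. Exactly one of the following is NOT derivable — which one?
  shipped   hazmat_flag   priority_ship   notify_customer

Round 1 — (1), (9), derive dock_ready, carrier_assigned.
Round 2 — (4), (6), derive hazmat_flag, priority_ship.
Round 3 — (2), derive shipped.
Round 4 — (5), derive oversize_item.
Round 5 — (3), derive insured.
Round 6 — (7), derive labeled.
Derived: hazmat_flag (round 2), priority_ship (round 2), shipped (round 3). notify_customer never appears in any round.

notify_customer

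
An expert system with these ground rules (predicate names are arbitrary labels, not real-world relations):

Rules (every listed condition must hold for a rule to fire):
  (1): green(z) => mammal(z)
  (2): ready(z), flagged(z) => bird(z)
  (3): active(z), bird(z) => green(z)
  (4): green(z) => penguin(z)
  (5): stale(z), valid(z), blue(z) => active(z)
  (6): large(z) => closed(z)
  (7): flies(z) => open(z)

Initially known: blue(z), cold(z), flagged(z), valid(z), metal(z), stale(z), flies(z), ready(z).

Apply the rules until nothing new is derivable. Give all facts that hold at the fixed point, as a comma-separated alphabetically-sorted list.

active(z), bird(z), blue(z), cold(z), flagged(z), flies(z), green(z), mammal(z), metal(z), open(z), penguin(z), ready(z), stale(z), valid(z)

Round 1: (2) [ready(z), flagged(z) => bird(z)]; (5) [stale(z), valid(z), blue(z) => active(z)]; (7) [flies(z) => open(z)]. New: bird(z), active(z), open(z).
Round 2: (3) [active(z), bird(z) => green(z)]. New: green(z).
Round 3: (1) [green(z) => mammal(z)]; (4) [green(z) => penguin(z)]. New: mammal(z), penguin(z).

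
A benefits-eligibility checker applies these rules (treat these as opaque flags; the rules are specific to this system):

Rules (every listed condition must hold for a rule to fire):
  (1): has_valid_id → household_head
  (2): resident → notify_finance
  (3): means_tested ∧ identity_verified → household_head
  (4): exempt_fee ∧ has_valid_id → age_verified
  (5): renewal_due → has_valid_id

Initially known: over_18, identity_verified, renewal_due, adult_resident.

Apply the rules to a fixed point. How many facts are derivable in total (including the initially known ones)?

Round 1: (5) [renewal_due → has_valid_id]. New: has_valid_id.
Round 2: (1) [has_valid_id → household_head]. New: household_head.
Closure: {adult_resident, has_valid_id, household_head, identity_verified, over_18, renewal_due} — 6 facts.

6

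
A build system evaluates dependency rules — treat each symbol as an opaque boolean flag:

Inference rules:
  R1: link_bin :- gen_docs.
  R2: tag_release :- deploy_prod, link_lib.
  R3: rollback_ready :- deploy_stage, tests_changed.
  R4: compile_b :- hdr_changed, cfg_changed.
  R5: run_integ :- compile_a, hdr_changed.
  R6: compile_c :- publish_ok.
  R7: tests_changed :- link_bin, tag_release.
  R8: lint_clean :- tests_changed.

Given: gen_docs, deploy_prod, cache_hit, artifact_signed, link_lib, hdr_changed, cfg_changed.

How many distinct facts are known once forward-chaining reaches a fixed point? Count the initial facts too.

Round 1: R1 [link_bin :- gen_docs.]; R2 [tag_release :- deploy_prod, link_lib.]; R4 [compile_b :- hdr_changed, cfg_changed.]. Adds link_bin, tag_release, compile_b.
Round 2: R7 [tests_changed :- link_bin, tag_release.]. Adds tests_changed.
Round 3: R8 [lint_clean :- tests_changed.]. Adds lint_clean.
Closure: {artifact_signed, cache_hit, cfg_changed, compile_b, deploy_prod, gen_docs, hdr_changed, link_bin, link_lib, lint_clean, tag_release, tests_changed} — 12 facts.

12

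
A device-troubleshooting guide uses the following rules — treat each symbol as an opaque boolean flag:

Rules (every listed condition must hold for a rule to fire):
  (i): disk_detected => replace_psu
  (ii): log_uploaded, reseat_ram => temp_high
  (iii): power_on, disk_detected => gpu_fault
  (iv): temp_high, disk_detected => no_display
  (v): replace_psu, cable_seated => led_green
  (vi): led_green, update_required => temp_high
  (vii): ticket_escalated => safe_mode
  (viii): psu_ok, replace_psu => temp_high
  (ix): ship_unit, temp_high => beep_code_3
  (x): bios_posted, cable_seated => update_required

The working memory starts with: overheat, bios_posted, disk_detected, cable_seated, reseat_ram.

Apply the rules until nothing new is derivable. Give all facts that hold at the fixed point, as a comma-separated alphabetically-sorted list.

bios_posted, cable_seated, disk_detected, led_green, no_display, overheat, replace_psu, reseat_ram, temp_high, update_required

Round 1 fires (i), (x), giving replace_psu, update_required.
Round 2 fires (v), giving led_green.
Round 3 fires (vi), giving temp_high.
Round 4 fires (iv), giving no_display.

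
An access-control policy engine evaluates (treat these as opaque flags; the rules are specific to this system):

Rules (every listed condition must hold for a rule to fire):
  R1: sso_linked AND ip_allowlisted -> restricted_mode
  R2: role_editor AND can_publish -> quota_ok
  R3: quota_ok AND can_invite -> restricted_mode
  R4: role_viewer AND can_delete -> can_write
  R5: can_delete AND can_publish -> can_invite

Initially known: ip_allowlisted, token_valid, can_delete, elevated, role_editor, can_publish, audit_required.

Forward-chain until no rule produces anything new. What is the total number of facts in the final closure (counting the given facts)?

10

[1] R2 [role_editor AND can_publish -> quota_ok]; R5 [can_delete AND can_publish -> can_invite]. ⇒ new: quota_ok, can_invite.
[2] R3 [quota_ok AND can_invite -> restricted_mode]. ⇒ new: restricted_mode.
Closure: {audit_required, can_delete, can_invite, can_publish, elevated, ip_allowlisted, quota_ok, restricted_mode, role_editor, token_valid} — 10 facts.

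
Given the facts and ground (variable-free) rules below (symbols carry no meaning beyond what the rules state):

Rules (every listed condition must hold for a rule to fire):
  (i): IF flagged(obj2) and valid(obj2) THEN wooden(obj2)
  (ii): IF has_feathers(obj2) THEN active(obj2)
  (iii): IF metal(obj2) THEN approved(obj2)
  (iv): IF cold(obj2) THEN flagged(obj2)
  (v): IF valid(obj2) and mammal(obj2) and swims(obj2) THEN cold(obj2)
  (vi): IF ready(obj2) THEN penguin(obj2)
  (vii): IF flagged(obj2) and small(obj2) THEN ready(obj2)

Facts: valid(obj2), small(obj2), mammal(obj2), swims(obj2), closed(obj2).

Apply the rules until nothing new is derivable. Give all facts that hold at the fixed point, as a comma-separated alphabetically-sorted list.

closed(obj2), cold(obj2), flagged(obj2), mammal(obj2), penguin(obj2), ready(obj2), small(obj2), swims(obj2), valid(obj2), wooden(obj2)

Round 1: (v) [IF valid(obj2) and mammal(obj2) and swims(obj2) THEN cold(obj2)]. Adds cold(obj2).
Round 2: (iv) [IF cold(obj2) THEN flagged(obj2)]. Adds flagged(obj2).
Round 3: (i) [IF flagged(obj2) and valid(obj2) THEN wooden(obj2)]; (vii) [IF flagged(obj2) and small(obj2) THEN ready(obj2)]. Adds wooden(obj2), ready(obj2).
Round 4: (vi) [IF ready(obj2) THEN penguin(obj2)]. Adds penguin(obj2).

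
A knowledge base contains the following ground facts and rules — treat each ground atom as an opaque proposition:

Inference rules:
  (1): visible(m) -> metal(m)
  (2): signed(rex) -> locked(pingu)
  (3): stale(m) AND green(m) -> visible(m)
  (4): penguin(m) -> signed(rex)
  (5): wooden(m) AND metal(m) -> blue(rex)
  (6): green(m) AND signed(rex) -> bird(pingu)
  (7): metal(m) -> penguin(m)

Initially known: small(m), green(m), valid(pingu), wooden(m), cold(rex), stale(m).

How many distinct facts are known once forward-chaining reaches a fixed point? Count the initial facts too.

13

Round 1 fires (3), giving visible(m).
Round 2 fires (1), giving metal(m).
Round 3 fires (5), (7), giving blue(rex), penguin(m).
Round 4 fires (4), giving signed(rex).
Round 5 fires (2), (6), giving locked(pingu), bird(pingu).
Closure: {bird(pingu), blue(rex), cold(rex), green(m), locked(pingu), metal(m), penguin(m), signed(rex), small(m), stale(m), valid(pingu), visible(m), wooden(m)} — 13 facts.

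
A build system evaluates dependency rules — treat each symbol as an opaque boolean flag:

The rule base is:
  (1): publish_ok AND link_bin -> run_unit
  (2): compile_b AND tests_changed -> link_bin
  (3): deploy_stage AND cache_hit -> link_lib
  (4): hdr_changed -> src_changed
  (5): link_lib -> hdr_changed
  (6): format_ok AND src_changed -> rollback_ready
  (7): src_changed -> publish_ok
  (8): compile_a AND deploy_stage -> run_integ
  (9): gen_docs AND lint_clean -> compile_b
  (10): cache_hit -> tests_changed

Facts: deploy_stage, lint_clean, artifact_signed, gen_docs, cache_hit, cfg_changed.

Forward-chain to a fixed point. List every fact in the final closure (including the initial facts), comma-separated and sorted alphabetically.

artifact_signed, cache_hit, cfg_changed, compile_b, deploy_stage, gen_docs, hdr_changed, link_bin, link_lib, lint_clean, publish_ok, run_unit, src_changed, tests_changed

[1] (3) [deploy_stage AND cache_hit -> link_lib]; (9) [gen_docs AND lint_clean -> compile_b]; (10) [cache_hit -> tests_changed]. ⇒ new: link_lib, compile_b, tests_changed.
[2] (2) [compile_b AND tests_changed -> link_bin]; (5) [link_lib -> hdr_changed]. ⇒ new: link_bin, hdr_changed.
[3] (4) [hdr_changed -> src_changed]. ⇒ new: src_changed.
[4] (7) [src_changed -> publish_ok]. ⇒ new: publish_ok.
[5] (1) [publish_ok AND link_bin -> run_unit]. ⇒ new: run_unit.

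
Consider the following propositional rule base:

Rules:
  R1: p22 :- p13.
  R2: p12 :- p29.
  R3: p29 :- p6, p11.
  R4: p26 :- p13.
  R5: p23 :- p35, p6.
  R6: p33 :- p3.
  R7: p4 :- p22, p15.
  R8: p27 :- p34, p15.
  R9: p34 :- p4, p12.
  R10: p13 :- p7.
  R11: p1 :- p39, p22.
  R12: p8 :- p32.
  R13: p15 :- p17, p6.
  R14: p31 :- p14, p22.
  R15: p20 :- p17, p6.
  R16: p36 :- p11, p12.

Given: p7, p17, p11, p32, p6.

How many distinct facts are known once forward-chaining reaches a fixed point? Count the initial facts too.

17

[1] R3 [p29 :- p6, p11.]; R10 [p13 :- p7.]; R12 [p8 :- p32.]; R13 [p15 :- p17, p6.]; R15 [p20 :- p17, p6.]. ⇒ new: p29, p13, p8, p15, p20.
[2] R1 [p22 :- p13.]; R2 [p12 :- p29.]; R4 [p26 :- p13.]. ⇒ new: p22, p12, p26.
[3] R7 [p4 :- p22, p15.]; R16 [p36 :- p11, p12.]. ⇒ new: p4, p36.
[4] R9 [p34 :- p4, p12.]. ⇒ new: p34.
[5] R8 [p27 :- p34, p15.]. ⇒ new: p27.
Closure: {p11, p12, p13, p15, p17, p20, p22, p26, p27, p29, p32, p34, p36, p4, p6, p7, p8} — 17 facts.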